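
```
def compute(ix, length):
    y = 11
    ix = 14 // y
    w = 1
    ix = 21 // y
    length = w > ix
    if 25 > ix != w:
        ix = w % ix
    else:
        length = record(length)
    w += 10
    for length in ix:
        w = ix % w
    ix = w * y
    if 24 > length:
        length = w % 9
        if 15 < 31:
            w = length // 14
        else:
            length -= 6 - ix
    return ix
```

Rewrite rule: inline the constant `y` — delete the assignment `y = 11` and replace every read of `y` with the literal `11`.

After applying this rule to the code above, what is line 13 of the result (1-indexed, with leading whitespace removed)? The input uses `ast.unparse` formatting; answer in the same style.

Transformed code:
def compute(ix, length):
    ix = 14 // 11
    w = 1
    ix = 21 // 11
    length = w > ix
    if 25 > ix != w:
        ix = w % ix
    else:
        length = record(length)
    w += 10
    for length in ix:
        w = ix % w
    ix = w * 11
    if 24 > length:
        length = w % 9
        if 15 < 31:
            w = length // 14
        else:
            length -= 6 - ix
    return ix

ix = w * 11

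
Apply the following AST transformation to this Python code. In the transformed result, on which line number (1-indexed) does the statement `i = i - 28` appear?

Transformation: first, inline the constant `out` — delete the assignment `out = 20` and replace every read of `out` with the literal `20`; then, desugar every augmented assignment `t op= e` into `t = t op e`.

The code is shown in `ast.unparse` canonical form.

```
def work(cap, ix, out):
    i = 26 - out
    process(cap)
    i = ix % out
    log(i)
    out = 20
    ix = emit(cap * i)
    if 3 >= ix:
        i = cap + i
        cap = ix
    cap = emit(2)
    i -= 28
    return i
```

Transformed code:
def work(cap, ix, out):
    i = 26 - 20
    process(cap)
    i = ix % 20
    log(i)
    ix = emit(cap * i)
    if 3 >= ix:
        i = cap + i
        cap = ix
    cap = emit(2)
    i = i - 28
    return i

11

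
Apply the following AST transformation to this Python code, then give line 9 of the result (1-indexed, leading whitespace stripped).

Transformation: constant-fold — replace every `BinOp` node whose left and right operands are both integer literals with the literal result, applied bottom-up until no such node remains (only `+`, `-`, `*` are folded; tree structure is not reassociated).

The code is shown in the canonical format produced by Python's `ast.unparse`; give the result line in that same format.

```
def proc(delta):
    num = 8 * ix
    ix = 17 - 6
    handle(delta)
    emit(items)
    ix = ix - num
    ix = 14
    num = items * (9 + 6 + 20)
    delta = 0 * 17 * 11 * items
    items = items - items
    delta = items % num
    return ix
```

Transformed code:
def proc(delta):
    num = 8 * ix
    ix = 11
    handle(delta)
    emit(items)
    ix = ix - num
    ix = 14
    num = items * 35
    delta = 0 * items
    items = items - items
    delta = items % num
    return ix

delta = 0 * items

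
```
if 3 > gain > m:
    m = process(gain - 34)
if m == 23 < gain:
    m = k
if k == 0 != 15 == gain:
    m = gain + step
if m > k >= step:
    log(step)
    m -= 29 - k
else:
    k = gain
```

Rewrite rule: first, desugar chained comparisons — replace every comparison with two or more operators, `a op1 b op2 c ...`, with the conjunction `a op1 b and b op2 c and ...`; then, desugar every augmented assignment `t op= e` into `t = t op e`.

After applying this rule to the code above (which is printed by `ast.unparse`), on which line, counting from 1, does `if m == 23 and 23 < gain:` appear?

3

Transformed code:
if 3 > gain and gain > m:
    m = process(gain - 34)
if m == 23 and 23 < gain:
    m = k
if k == 0 and 0 != 15 and (15 == gain):
    m = gain + step
if m > k and k >= step:
    log(step)
    m = m - (29 - k)
else:
    k = gain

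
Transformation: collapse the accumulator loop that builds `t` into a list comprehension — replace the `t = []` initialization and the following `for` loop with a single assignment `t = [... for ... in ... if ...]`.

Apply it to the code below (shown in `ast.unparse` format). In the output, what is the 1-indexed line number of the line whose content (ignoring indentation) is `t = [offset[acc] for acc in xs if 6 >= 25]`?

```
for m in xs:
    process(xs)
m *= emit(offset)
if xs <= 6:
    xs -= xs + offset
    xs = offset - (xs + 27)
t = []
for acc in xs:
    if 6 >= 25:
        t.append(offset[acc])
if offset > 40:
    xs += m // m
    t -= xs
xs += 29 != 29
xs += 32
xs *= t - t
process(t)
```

7

Transformed code:
for m in xs:
    process(xs)
m *= emit(offset)
if xs <= 6:
    xs -= xs + offset
    xs = offset - (xs + 27)
t = [offset[acc] for acc in xs if 6 >= 25]
if offset > 40:
    xs += m // m
    t -= xs
xs += 29 != 29
xs += 32
xs *= t - t
process(t)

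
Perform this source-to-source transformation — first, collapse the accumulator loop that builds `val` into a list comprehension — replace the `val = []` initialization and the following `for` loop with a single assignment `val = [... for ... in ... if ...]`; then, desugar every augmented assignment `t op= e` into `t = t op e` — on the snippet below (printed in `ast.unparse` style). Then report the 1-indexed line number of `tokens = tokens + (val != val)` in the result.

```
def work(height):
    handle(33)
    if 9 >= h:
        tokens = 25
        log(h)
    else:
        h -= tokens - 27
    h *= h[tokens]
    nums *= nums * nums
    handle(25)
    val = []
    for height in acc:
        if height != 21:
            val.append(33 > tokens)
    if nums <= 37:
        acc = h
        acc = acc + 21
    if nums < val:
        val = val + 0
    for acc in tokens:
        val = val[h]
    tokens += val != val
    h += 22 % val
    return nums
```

19

Transformed code:
def work(height):
    handle(33)
    if 9 >= h:
        tokens = 25
        log(h)
    else:
        h = h - (tokens - 27)
    h = h * h[tokens]
    nums = nums * (nums * nums)
    handle(25)
    val = [33 > tokens for height in acc if height != 21]
    if nums <= 37:
        acc = h
        acc = acc + 21
    if nums < val:
        val = val + 0
    for acc in tokens:
        val = val[h]
    tokens = tokens + (val != val)
    h = h + 22 % val
    return nums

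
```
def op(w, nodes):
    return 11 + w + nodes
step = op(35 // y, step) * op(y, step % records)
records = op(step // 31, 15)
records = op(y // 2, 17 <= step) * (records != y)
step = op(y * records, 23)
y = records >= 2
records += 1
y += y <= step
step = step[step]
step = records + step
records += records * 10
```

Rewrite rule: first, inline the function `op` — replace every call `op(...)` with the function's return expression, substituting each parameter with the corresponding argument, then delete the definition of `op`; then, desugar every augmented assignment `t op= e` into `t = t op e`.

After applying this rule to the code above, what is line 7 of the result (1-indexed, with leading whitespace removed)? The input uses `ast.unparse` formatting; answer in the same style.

y = y + (y <= step)

Transformed code:
step = (11 + 35 // y + step) * (11 + y + step % records)
records = 11 + step // 31 + 15
records = (11 + y // 2 + (17 <= step)) * (records != y)
step = 11 + y * records + 23
y = records >= 2
records = records + 1
y = y + (y <= step)
step = step[step]
step = records + step
records = records + records * 10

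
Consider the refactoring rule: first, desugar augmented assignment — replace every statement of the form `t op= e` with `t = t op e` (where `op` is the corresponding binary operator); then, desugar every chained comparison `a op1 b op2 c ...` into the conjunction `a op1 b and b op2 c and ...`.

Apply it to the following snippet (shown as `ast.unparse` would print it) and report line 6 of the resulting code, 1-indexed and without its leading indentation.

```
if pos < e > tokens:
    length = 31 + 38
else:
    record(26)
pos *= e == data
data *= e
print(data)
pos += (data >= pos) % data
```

Transformed code:
if pos < e and e > tokens:
    length = 31 + 38
else:
    record(26)
pos = pos * (e == data)
data = data * e
print(data)
pos = pos + (data >= pos) % data

data = data * e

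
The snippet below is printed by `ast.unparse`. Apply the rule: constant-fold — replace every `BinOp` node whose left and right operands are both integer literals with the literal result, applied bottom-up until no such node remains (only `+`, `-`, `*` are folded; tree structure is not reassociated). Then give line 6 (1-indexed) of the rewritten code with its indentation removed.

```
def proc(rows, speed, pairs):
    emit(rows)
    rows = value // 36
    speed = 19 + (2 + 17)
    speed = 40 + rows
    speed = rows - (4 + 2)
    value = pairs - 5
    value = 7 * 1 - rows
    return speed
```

speed = rows - 6

Transformed code:
def proc(rows, speed, pairs):
    emit(rows)
    rows = value // 36
    speed = 38
    speed = 40 + rows
    speed = rows - 6
    value = pairs - 5
    value = 7 - rows
    return speed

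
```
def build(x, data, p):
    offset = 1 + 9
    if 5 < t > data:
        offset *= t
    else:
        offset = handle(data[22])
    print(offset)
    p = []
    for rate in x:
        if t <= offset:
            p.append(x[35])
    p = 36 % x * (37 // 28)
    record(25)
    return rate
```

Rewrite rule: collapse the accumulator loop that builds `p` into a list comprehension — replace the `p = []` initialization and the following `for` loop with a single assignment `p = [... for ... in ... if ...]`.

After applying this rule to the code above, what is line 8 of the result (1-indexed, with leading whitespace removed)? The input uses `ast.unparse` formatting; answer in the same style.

p = [x[35] for rate in x if t <= offset]

Transformed code:
def build(x, data, p):
    offset = 1 + 9
    if 5 < t > data:
        offset *= t
    else:
        offset = handle(data[22])
    print(offset)
    p = [x[35] for rate in x if t <= offset]
    p = 36 % x * (37 // 28)
    record(25)
    return rate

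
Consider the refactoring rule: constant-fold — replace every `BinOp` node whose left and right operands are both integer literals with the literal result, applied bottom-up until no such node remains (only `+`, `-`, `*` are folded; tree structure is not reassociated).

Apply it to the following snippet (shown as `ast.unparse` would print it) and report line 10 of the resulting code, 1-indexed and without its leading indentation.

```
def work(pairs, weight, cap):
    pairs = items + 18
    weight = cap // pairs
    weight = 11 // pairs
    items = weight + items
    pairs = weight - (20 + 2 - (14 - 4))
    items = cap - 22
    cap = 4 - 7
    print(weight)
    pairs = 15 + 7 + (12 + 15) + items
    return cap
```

pairs = 49 + items

Transformed code:
def work(pairs, weight, cap):
    pairs = items + 18
    weight = cap // pairs
    weight = 11 // pairs
    items = weight + items
    pairs = weight - 12
    items = cap - 22
    cap = -3
    print(weight)
    pairs = 49 + items
    return cap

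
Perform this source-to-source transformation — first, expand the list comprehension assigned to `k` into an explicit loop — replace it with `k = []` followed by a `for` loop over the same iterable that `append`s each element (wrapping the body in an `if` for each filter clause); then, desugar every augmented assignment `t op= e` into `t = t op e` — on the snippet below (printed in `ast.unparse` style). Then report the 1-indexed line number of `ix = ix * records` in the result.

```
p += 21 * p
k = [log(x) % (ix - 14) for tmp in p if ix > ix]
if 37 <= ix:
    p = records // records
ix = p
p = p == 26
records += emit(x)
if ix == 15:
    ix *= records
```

12

Transformed code:
p = p + 21 * p
k = []
for tmp in p:
    if ix > ix:
        k.append(log(x) % (ix - 14))
if 37 <= ix:
    p = records // records
ix = p
p = p == 26
records = records + emit(x)
if ix == 15:
    ix = ix * records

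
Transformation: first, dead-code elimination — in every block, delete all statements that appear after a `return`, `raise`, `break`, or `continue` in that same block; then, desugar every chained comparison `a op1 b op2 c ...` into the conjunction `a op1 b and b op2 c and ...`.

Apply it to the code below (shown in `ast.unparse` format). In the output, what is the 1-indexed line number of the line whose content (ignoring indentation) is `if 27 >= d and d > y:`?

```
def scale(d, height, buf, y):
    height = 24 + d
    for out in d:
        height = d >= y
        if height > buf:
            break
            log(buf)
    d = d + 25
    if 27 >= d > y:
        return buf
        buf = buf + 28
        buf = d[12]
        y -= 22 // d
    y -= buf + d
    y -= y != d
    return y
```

8

Transformed code:
def scale(d, height, buf, y):
    height = 24 + d
    for out in d:
        height = d >= y
        if height > buf:
            break
    d = d + 25
    if 27 >= d and d > y:
        return buf
    y -= buf + d
    y -= y != d
    return y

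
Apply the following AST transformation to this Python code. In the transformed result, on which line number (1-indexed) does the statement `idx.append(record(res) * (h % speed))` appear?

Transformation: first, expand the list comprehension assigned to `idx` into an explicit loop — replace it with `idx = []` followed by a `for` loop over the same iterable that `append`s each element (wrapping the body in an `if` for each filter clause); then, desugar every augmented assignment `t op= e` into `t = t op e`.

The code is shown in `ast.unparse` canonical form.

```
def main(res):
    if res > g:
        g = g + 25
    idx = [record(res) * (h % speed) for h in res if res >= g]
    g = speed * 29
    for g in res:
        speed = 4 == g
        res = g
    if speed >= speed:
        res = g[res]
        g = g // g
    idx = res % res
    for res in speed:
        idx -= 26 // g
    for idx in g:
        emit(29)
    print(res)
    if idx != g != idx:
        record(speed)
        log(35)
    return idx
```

Transformed code:
def main(res):
    if res > g:
        g = g + 25
    idx = []
    for h in res:
        if res >= g:
            idx.append(record(res) * (h % speed))
    g = speed * 29
    for g in res:
        speed = 4 == g
        res = g
    if speed >= speed:
        res = g[res]
        g = g // g
    idx = res % res
    for res in speed:
        idx = idx - 26 // g
    for idx in g:
        emit(29)
    print(res)
    if idx != g != idx:
        record(speed)
        log(35)
    return idx

7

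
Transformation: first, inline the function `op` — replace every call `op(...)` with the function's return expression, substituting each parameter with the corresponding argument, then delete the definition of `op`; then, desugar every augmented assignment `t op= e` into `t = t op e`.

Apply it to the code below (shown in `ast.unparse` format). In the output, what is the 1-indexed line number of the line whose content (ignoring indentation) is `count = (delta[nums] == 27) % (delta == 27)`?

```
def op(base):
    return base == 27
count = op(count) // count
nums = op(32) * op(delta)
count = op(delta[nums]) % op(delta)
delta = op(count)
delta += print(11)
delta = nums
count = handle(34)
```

3

Transformed code:
count = (count == 27) // count
nums = (32 == 27) * (delta == 27)
count = (delta[nums] == 27) % (delta == 27)
delta = count == 27
delta = delta + print(11)
delta = nums
count = handle(34)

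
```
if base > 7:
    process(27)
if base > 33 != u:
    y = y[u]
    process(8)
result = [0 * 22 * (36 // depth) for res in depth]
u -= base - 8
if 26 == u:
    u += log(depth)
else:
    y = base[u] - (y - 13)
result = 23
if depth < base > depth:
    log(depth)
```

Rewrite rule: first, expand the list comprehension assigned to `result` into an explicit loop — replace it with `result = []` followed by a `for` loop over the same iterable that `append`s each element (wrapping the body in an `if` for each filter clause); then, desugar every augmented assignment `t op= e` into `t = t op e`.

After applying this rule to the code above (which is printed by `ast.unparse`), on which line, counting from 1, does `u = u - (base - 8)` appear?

9

Transformed code:
if base > 7:
    process(27)
if base > 33 != u:
    y = y[u]
    process(8)
result = []
for res in depth:
    result.append(0 * 22 * (36 // depth))
u = u - (base - 8)
if 26 == u:
    u = u + log(depth)
else:
    y = base[u] - (y - 13)
result = 23
if depth < base > depth:
    log(depth)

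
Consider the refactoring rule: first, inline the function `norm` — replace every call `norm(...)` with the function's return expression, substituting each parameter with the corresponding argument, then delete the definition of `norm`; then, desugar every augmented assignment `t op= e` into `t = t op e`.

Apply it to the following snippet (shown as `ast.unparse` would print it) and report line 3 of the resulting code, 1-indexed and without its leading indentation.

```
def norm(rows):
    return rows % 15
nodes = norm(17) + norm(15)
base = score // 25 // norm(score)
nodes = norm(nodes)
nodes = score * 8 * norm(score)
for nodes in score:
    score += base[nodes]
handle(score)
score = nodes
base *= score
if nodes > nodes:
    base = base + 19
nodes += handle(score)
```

Transformed code:
nodes = 17 % 15 + 15 % 15
base = score // 25 // (score % 15)
nodes = nodes % 15
nodes = score * 8 * (score % 15)
for nodes in score:
    score = score + base[nodes]
handle(score)
score = nodes
base = base * score
if nodes > nodes:
    base = base + 19
nodes = nodes + handle(score)

nodes = nodes % 15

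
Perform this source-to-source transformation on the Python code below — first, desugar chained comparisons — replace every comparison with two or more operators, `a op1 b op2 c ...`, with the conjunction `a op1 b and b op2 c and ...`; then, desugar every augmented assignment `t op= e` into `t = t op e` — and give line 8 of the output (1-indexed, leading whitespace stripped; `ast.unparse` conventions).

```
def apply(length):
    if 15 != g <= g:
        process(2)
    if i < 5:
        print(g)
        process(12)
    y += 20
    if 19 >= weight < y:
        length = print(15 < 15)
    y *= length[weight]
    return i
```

Transformed code:
def apply(length):
    if 15 != g and g <= g:
        process(2)
    if i < 5:
        print(g)
        process(12)
    y = y + 20
    if 19 >= weight and weight < y:
        length = print(15 < 15)
    y = y * length[weight]
    return i

if 19 >= weight and weight < y:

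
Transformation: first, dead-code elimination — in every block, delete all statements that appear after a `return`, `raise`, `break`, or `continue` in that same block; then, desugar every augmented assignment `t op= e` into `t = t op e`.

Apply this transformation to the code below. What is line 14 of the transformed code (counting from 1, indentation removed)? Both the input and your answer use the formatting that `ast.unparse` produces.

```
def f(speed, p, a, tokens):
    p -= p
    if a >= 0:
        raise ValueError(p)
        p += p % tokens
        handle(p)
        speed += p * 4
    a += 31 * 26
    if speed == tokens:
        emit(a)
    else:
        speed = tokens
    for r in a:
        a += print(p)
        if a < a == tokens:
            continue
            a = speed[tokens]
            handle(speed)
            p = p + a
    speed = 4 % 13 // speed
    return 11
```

speed = 4 % 13 // speed

Transformed code:
def f(speed, p, a, tokens):
    p = p - p
    if a >= 0:
        raise ValueError(p)
    a = a + 31 * 26
    if speed == tokens:
        emit(a)
    else:
        speed = tokens
    for r in a:
        a = a + print(p)
        if a < a == tokens:
            continue
    speed = 4 % 13 // speed
    return 11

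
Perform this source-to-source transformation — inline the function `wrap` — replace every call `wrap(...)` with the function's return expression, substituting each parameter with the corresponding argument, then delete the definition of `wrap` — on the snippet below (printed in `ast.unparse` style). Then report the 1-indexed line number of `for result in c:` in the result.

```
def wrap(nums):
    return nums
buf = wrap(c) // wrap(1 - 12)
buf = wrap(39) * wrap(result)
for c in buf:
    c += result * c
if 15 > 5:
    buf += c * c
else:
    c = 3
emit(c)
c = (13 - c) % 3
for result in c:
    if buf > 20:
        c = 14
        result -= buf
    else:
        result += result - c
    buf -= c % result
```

11

Transformed code:
buf = c // (1 - 12)
buf = 39 * result
for c in buf:
    c += result * c
if 15 > 5:
    buf += c * c
else:
    c = 3
emit(c)
c = (13 - c) % 3
for result in c:
    if buf > 20:
        c = 14
        result -= buf
    else:
        result += result - c
    buf -= c % result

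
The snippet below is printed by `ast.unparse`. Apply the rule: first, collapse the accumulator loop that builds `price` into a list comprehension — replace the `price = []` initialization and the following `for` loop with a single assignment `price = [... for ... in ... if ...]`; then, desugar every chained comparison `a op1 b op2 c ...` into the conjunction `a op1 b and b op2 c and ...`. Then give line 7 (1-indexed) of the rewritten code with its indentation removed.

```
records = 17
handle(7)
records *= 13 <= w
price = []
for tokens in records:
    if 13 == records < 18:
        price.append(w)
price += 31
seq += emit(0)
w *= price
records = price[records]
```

Transformed code:
records = 17
handle(7)
records *= 13 <= w
price = [w for tokens in records if 13 == records and records < 18]
price += 31
seq += emit(0)
w *= price
records = price[records]

w *= price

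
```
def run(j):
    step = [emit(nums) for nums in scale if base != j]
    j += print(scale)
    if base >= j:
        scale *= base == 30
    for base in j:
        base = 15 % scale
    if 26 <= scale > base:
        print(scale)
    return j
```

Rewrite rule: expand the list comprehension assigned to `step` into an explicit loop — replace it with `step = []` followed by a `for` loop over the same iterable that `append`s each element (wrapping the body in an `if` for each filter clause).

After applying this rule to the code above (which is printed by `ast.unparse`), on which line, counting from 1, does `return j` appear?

13

Transformed code:
def run(j):
    step = []
    for nums in scale:
        if base != j:
            step.append(emit(nums))
    j += print(scale)
    if base >= j:
        scale *= base == 30
    for base in j:
        base = 15 % scale
    if 26 <= scale > base:
        print(scale)
    return j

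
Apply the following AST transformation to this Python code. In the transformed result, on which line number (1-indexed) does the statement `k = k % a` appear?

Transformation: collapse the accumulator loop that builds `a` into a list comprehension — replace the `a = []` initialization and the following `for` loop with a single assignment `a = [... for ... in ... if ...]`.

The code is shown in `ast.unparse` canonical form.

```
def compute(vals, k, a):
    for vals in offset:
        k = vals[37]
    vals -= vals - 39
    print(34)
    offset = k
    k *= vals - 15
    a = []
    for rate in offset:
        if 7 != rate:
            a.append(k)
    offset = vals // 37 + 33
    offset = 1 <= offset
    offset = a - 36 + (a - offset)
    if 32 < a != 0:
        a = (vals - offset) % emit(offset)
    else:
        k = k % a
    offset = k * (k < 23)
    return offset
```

Transformed code:
def compute(vals, k, a):
    for vals in offset:
        k = vals[37]
    vals -= vals - 39
    print(34)
    offset = k
    k *= vals - 15
    a = [k for rate in offset if 7 != rate]
    offset = vals // 37 + 33
    offset = 1 <= offset
    offset = a - 36 + (a - offset)
    if 32 < a != 0:
        a = (vals - offset) % emit(offset)
    else:
        k = k % a
    offset = k * (k < 23)
    return offset

15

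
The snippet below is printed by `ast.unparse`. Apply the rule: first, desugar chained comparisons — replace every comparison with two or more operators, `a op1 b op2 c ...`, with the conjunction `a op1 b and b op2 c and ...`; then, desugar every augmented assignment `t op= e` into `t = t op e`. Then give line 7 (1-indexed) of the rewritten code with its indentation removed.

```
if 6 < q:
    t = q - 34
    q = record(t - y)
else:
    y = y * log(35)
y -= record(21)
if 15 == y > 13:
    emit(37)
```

Transformed code:
if 6 < q:
    t = q - 34
    q = record(t - y)
else:
    y = y * log(35)
y = y - record(21)
if 15 == y and y > 13:
    emit(37)

if 15 == y and y > 13:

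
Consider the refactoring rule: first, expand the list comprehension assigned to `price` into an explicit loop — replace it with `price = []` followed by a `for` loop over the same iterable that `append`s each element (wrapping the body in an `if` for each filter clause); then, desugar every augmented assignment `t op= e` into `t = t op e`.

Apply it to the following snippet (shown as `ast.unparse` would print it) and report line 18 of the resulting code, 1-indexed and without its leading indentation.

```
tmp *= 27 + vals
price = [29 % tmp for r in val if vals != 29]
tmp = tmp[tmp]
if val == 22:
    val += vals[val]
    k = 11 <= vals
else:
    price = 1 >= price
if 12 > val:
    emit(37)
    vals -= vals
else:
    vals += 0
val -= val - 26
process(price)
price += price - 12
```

process(price)

Transformed code:
tmp = tmp * (27 + vals)
price = []
for r in val:
    if vals != 29:
        price.append(29 % tmp)
tmp = tmp[tmp]
if val == 22:
    val = val + vals[val]
    k = 11 <= vals
else:
    price = 1 >= price
if 12 > val:
    emit(37)
    vals = vals - vals
else:
    vals = vals + 0
val = val - (val - 26)
process(price)
price = price + (price - 12)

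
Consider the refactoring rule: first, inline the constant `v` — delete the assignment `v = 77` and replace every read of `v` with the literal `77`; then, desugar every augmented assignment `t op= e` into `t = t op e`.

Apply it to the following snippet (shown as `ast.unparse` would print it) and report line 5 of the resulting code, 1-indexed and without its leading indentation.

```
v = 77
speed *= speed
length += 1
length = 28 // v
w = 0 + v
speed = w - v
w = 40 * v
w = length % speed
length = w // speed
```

speed = w - 77

Transformed code:
speed = speed * speed
length = length + 1
length = 28 // 77
w = 0 + 77
speed = w - 77
w = 40 * 77
w = length % speed
length = w // speed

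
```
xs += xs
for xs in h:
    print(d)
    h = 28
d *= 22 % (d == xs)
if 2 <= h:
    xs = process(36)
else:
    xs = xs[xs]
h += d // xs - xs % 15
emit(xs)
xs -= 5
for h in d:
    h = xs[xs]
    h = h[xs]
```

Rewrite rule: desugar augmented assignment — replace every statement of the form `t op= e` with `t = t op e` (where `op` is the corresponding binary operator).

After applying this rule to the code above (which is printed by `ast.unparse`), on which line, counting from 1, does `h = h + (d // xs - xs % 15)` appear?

10

Transformed code:
xs = xs + xs
for xs in h:
    print(d)
    h = 28
d = d * (22 % (d == xs))
if 2 <= h:
    xs = process(36)
else:
    xs = xs[xs]
h = h + (d // xs - xs % 15)
emit(xs)
xs = xs - 5
for h in d:
    h = xs[xs]
    h = h[xs]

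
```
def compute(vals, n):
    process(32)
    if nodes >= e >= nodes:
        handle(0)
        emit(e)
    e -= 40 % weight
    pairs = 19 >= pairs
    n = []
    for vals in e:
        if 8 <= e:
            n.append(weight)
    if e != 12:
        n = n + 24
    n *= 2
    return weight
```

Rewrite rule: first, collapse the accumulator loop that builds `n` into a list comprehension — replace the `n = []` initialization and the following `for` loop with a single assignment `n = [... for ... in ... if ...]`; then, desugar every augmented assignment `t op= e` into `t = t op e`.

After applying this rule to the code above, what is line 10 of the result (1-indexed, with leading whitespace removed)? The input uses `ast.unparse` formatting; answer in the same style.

Transformed code:
def compute(vals, n):
    process(32)
    if nodes >= e >= nodes:
        handle(0)
        emit(e)
    e = e - 40 % weight
    pairs = 19 >= pairs
    n = [weight for vals in e if 8 <= e]
    if e != 12:
        n = n + 24
    n = n * 2
    return weight

n = n + 24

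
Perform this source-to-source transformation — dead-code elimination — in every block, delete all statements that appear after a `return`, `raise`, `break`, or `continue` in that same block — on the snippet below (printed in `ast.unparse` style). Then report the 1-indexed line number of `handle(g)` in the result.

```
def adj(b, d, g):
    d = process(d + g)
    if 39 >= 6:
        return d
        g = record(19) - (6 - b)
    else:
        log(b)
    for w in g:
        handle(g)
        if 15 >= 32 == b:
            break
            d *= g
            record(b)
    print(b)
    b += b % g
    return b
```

8

Transformed code:
def adj(b, d, g):
    d = process(d + g)
    if 39 >= 6:
        return d
    else:
        log(b)
    for w in g:
        handle(g)
        if 15 >= 32 == b:
            break
    print(b)
    b += b % g
    return b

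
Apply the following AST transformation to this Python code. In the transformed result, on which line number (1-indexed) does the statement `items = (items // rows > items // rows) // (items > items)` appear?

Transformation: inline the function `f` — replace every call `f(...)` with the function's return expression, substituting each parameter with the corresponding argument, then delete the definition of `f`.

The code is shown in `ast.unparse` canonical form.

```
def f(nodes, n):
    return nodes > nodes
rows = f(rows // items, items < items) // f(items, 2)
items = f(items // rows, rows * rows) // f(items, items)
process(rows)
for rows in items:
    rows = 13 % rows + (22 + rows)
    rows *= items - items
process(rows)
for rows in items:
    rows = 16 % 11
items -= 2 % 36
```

Transformed code:
rows = (rows // items > rows // items) // (items > items)
items = (items // rows > items // rows) // (items > items)
process(rows)
for rows in items:
    rows = 13 % rows + (22 + rows)
    rows *= items - items
process(rows)
for rows in items:
    rows = 16 % 11
items -= 2 % 36

2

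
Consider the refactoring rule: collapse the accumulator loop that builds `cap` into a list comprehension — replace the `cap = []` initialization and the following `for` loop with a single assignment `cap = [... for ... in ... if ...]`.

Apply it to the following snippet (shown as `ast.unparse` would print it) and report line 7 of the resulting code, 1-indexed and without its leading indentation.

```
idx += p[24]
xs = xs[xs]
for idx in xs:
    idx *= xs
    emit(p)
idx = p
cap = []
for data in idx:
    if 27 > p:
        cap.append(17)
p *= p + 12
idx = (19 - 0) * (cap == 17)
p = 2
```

Transformed code:
idx += p[24]
xs = xs[xs]
for idx in xs:
    idx *= xs
    emit(p)
idx = p
cap = [17 for data in idx if 27 > p]
p *= p + 12
idx = (19 - 0) * (cap == 17)
p = 2

cap = [17 for data in idx if 27 > p]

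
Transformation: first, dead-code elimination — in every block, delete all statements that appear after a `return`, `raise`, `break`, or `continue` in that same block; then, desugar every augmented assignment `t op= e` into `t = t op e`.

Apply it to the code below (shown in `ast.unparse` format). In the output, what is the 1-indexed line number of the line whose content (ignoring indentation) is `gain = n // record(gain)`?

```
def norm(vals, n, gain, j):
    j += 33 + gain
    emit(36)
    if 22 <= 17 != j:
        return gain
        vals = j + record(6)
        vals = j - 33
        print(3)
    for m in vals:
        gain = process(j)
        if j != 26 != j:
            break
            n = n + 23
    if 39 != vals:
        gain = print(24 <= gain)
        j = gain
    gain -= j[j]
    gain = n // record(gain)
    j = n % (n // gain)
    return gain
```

14

Transformed code:
def norm(vals, n, gain, j):
    j = j + (33 + gain)
    emit(36)
    if 22 <= 17 != j:
        return gain
    for m in vals:
        gain = process(j)
        if j != 26 != j:
            break
    if 39 != vals:
        gain = print(24 <= gain)
        j = gain
    gain = gain - j[j]
    gain = n // record(gain)
    j = n % (n // gain)
    return gain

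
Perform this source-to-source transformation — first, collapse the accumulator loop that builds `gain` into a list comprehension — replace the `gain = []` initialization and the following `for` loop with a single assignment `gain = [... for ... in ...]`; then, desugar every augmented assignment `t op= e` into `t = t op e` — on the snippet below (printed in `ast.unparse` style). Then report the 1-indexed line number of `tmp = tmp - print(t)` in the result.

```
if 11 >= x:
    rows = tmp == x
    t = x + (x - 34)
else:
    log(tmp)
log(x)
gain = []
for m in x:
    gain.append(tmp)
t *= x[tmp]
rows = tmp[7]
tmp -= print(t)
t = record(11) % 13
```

Transformed code:
if 11 >= x:
    rows = tmp == x
    t = x + (x - 34)
else:
    log(tmp)
log(x)
gain = [tmp for m in x]
t = t * x[tmp]
rows = tmp[7]
tmp = tmp - print(t)
t = record(11) % 13

10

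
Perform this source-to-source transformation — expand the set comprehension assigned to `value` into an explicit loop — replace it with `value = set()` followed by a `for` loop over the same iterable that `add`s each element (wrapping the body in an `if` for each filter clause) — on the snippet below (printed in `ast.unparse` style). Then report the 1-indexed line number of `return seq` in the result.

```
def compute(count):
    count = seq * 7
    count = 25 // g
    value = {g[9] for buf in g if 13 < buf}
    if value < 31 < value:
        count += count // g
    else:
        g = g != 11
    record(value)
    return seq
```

Transformed code:
def compute(count):
    count = seq * 7
    count = 25 // g
    value = set()
    for buf in g:
        if 13 < buf:
            value.add(g[9])
    if value < 31 < value:
        count += count // g
    else:
        g = g != 11
    record(value)
    return seq

13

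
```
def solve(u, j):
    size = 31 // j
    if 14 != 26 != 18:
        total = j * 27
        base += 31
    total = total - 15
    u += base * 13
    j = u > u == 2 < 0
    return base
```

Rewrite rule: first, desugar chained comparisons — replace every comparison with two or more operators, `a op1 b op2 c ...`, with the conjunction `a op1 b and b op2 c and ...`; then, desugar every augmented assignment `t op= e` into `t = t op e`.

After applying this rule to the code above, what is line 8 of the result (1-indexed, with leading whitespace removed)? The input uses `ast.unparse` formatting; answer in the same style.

j = u > u and u == 2 and (2 < 0)

Transformed code:
def solve(u, j):
    size = 31 // j
    if 14 != 26 and 26 != 18:
        total = j * 27
        base = base + 31
    total = total - 15
    u = u + base * 13
    j = u > u and u == 2 and (2 < 0)
    return base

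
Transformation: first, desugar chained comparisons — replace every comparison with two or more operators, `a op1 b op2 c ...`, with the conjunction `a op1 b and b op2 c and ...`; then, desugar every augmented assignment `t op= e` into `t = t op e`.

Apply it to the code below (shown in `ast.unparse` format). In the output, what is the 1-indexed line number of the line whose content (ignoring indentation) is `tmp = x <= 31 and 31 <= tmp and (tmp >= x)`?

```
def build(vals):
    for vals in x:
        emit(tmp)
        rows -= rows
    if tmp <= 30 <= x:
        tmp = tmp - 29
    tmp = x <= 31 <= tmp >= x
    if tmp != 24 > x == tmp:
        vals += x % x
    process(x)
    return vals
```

7

Transformed code:
def build(vals):
    for vals in x:
        emit(tmp)
        rows = rows - rows
    if tmp <= 30 and 30 <= x:
        tmp = tmp - 29
    tmp = x <= 31 and 31 <= tmp and (tmp >= x)
    if tmp != 24 and 24 > x and (x == tmp):
        vals = vals + x % x
    process(x)
    return vals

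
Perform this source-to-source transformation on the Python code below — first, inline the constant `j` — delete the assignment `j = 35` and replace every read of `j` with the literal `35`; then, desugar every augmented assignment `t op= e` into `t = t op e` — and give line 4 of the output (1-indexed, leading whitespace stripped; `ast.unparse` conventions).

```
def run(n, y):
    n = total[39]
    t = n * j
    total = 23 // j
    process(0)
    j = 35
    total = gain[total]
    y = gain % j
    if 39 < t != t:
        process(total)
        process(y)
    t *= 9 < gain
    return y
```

Transformed code:
def run(n, y):
    n = total[39]
    t = n * 35
    total = 23 // 35
    process(0)
    total = gain[total]
    y = gain % 35
    if 39 < t != t:
        process(total)
        process(y)
    t = t * (9 < gain)
    return y

total = 23 // 35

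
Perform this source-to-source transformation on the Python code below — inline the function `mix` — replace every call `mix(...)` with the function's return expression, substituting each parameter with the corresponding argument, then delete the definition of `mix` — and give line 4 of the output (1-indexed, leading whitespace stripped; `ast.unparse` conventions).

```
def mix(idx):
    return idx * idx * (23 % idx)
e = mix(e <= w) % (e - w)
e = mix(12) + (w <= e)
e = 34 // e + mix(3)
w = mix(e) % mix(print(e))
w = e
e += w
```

w = e * e * (23 % e) % (print(e) * print(e) * (23 % print(e)))

Transformed code:
e = (e <= w) * (e <= w) * (23 % (e <= w)) % (e - w)
e = 12 * 12 * (23 % 12) + (w <= e)
e = 34 // e + 3 * 3 * (23 % 3)
w = e * e * (23 % e) % (print(e) * print(e) * (23 % print(e)))
w = e
e += w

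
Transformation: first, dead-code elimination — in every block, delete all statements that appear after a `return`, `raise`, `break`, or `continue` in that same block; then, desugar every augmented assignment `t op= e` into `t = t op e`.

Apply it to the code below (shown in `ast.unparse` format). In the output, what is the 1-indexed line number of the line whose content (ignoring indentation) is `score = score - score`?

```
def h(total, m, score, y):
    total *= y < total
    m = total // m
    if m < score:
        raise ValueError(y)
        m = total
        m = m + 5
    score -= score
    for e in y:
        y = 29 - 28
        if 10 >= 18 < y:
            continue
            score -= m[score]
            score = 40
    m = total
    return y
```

6

Transformed code:
def h(total, m, score, y):
    total = total * (y < total)
    m = total // m
    if m < score:
        raise ValueError(y)
    score = score - score
    for e in y:
        y = 29 - 28
        if 10 >= 18 < y:
            continue
    m = total
    return y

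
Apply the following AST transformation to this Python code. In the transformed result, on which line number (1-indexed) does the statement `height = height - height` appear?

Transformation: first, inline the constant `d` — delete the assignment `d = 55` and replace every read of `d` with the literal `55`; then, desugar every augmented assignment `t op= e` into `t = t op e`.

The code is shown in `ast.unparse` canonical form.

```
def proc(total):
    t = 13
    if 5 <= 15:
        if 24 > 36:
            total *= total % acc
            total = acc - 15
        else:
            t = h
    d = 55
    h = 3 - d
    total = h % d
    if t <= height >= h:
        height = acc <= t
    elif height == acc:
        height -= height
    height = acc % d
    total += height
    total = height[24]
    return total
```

Transformed code:
def proc(total):
    t = 13
    if 5 <= 15:
        if 24 > 36:
            total = total * (total % acc)
            total = acc - 15
        else:
            t = h
    h = 3 - 55
    total = h % 55
    if t <= height >= h:
        height = acc <= t
    elif height == acc:
        height = height - height
    height = acc % 55
    total = total + height
    total = height[24]
    return total

14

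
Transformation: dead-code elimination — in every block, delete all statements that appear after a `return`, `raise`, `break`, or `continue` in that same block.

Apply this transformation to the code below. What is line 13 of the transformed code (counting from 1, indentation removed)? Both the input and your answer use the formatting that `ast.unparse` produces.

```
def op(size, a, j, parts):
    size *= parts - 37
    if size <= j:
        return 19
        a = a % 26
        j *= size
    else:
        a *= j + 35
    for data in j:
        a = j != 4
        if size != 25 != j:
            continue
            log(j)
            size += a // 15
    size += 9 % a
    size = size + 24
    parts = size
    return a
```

parts = size

Transformed code:
def op(size, a, j, parts):
    size *= parts - 37
    if size <= j:
        return 19
    else:
        a *= j + 35
    for data in j:
        a = j != 4
        if size != 25 != j:
            continue
    size += 9 % a
    size = size + 24
    parts = size
    return a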